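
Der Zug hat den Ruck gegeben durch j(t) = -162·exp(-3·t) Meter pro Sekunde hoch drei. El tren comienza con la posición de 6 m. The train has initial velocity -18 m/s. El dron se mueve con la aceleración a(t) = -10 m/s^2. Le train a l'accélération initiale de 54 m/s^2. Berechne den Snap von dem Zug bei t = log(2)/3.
Ausgehend von dem Ruck j(t) = -162·exp(-3·t), nehmen wir 1 Ableitung. Mit d/dt von j(t) finden wir s(t) = 486·exp(-3·t). Wir haben den Snap s(t) = 486·exp(-3·t). Durch Einsetzen von t = log(2)/3: s(log(2)/3) = 243.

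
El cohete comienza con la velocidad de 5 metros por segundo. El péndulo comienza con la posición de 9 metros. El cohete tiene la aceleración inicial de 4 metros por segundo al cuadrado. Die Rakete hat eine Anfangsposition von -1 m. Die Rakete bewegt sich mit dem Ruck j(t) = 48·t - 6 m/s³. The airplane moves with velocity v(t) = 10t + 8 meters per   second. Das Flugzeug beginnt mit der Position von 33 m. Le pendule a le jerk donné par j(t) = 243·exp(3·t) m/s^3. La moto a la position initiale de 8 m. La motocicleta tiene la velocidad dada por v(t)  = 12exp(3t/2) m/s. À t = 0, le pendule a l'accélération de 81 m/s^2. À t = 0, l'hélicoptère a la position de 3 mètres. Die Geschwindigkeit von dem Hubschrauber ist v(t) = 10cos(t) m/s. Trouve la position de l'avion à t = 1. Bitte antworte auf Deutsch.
Ausgehend von der Geschwindigkeit v(t) = 10·t + 8, nehmen wir 1 Stammfunktion. Die Stammfunktion von der Geschwindigkeit ist die Position. Mit x(0) = 33 erhalten wir x(t) = 5·t^2 + 8·t + 33. Wir haben die Position x(t) = 5·t^2 + 8·t + 33. Durch Einsetzen von t = 1: x(1) = 46.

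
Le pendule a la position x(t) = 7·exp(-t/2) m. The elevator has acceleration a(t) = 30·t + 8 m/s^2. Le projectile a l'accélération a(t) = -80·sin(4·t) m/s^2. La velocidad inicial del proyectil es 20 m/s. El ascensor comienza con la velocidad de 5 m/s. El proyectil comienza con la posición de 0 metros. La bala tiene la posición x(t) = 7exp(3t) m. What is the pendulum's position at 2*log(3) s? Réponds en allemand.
Mit x(t) = 7·exp(-t/2) und Einsetzen von t = 2*log(3), finden wir x = 7/3.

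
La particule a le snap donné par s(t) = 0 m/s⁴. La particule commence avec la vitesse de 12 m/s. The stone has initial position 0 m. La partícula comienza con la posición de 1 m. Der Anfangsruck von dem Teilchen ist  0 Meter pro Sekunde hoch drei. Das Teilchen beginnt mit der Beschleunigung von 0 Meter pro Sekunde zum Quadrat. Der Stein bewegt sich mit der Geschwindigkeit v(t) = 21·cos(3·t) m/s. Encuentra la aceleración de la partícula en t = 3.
Para resolver esto, necesitamos tomar 2 integrales de nuestra ecuación del snap s(t) = 0. Tomando ∫s(t)dt y aplicando j(0) = 0, encontramos j(t) = 0. Tomando ∫j(t)dt y aplicando a(0) = 0, encontramos a(t) = 0. De la ecuación de la aceleración a(t) = 0, sustituimos t = 3 para obtener a = 0.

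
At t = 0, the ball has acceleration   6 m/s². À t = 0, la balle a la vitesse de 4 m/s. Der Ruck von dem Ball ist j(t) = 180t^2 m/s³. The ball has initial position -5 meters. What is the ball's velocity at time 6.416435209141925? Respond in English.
Starting from jerk j(t) = 180·t^2, we take 2 integrals. The antiderivative of jerk, with a(0) = 6, gives acceleration: a(t) = 60·t^3 + 6. Integrating acceleration and using the initial condition v(0) = 4, we get v(t) = 15·t^4 + 6·t + 4. We have velocity v(t) = 15·t^4 + 6·t + 4. Substituting t = 6.416435209141925: v(6.416435209141925) = 25467.8235609919.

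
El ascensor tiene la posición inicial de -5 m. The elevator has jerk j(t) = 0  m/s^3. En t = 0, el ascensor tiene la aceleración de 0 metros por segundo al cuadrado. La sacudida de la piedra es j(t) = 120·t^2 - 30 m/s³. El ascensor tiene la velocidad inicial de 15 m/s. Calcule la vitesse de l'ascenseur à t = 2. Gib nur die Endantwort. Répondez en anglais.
The velocity at t = 2 is v = 15.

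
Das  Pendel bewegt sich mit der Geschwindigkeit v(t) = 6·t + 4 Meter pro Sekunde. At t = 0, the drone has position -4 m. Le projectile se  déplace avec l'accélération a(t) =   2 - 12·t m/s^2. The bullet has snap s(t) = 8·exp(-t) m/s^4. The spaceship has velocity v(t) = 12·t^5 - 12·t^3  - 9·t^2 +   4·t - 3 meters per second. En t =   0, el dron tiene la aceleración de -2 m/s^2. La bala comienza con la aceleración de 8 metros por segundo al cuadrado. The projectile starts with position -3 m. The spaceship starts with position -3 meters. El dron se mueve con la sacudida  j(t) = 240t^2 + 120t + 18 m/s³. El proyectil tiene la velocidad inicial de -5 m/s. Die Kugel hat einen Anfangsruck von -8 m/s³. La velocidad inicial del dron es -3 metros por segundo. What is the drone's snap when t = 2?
To solve this, we need to take 1 derivative of our jerk equation j(t) = 240·t^2 + 120·t + 18. Differentiating jerk, we get snap: s(t) = 480·t + 120. Using s(t) = 480·t + 120 and substituting t = 2, we find s = 1080.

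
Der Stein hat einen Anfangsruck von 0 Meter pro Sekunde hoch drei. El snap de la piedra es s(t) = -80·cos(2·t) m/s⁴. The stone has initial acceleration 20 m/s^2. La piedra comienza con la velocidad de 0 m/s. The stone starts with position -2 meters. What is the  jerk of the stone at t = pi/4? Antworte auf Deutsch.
Um dies zu lösen, müssen wir 1 Integral unserer Gleichung für den Snap s(t) = -80·cos(2·t) finden. Die Stammfunktion von dem Snap ist der Ruck. Mit j(0) = 0 erhalten wir j(t) = -40·sin(2·t). Wir haben den Ruck j(t) = -40·sin(2·t). Durch Einsetzen von t = pi/4: j(pi/4) = -40.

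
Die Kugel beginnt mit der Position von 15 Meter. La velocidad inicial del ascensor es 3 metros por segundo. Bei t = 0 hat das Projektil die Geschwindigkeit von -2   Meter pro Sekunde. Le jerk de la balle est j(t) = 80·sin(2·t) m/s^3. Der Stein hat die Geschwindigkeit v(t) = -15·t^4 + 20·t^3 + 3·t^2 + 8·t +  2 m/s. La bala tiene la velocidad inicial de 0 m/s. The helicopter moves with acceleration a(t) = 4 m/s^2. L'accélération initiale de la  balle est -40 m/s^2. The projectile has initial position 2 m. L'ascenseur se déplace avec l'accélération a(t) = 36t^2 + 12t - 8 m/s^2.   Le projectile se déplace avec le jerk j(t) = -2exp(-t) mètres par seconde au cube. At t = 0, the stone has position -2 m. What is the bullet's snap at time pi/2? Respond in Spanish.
Partiendo de la sacudida j(t) = 80·sin(2·t), tomamos 1 derivada. Tomando d/dt de j(t), encontramos s(t) = 160·cos(2·t). Usando s(t) = 160·cos(2·t) y sustituyendo t = pi/2, encontramos s = -160.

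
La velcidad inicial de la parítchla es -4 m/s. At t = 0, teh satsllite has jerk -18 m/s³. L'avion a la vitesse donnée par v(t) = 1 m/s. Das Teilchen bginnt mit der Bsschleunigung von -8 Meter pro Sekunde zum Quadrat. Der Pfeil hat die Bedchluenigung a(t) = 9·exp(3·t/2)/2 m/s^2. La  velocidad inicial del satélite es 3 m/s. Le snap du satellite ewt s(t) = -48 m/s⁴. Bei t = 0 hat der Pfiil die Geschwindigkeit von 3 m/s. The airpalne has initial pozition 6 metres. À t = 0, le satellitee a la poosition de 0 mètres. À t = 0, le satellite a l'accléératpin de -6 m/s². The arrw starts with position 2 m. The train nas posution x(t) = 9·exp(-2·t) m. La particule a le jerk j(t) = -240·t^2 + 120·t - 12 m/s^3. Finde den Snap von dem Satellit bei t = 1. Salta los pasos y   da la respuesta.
s(1) = -48.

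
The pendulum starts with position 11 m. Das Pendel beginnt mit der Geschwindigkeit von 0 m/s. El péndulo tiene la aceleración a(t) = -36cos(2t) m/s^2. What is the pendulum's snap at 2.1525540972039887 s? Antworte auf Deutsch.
Um dies zu lösen, müssen wir 2 Ableitungen unserer Gleichung für die Beschleunigung a(t) = -36·cos(2·t) nehmen. Die Ableitung von der Beschleunigung ergibt den Ruck: j(t) = 72·sin(2·t). Mit d/dt von j(t) finden wir s(t) = 144·cos(2·t). Aus der Gleichung für den Snap s(t) = 144·cos(2·t), setzen wir t = 2.1525540972039887 ein und erhalten s = -57.0404173784547.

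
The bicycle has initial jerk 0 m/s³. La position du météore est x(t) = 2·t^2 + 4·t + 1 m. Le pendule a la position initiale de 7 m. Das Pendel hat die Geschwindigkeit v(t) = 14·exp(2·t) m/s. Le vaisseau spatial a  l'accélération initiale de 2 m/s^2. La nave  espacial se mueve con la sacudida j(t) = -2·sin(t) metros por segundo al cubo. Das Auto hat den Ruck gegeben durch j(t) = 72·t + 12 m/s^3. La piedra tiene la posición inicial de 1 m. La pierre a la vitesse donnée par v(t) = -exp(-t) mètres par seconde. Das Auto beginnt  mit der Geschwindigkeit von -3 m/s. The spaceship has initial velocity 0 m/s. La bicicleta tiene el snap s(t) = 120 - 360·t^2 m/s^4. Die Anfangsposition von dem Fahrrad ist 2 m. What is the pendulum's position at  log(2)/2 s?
Starting from velocity v(t) = 14·exp(2·t), we take 1 integral. Integrating velocity and using the initial condition x(0) = 7, we get x(t) = 7·exp(2·t). Using x(t) = 7·exp(2·t) and substituting t = log(2)/2, we find x = 14.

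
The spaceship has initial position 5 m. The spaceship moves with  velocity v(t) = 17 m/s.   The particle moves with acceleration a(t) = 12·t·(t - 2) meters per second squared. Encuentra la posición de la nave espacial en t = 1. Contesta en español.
Para resolver esto, necesitamos tomar 1 antiderivada de nuestra ecuación de la velocidad v(t) = 17. La integral de la velocidad es la posición. Usando x(0) = 5, obtenemos x(t) = 17·t + 5. Tenemos la posición x(t) = 17·t + 5. Sustituyendo t = 1: x(1) = 22.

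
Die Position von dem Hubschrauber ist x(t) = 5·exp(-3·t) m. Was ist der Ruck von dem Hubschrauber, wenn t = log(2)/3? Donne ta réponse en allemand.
Um dies zu lösen, müssen wir 3 Ableitungen unserer Gleichung für die Position x(t) = 5·exp(-3·t) nehmen. Durch Ableiten von der Position erhalten wir die Geschwindigkeit: v(t) = -15·exp(-3·t). Die Ableitung von der Geschwindigkeit ergibt die Beschleunigung: a(t) = 45·exp(-3·t). Mit d/dt von a(t) finden wir j(t) = -135·exp(-3·t). Aus der Gleichung für den Ruck j(t) = -135·exp(-3·t), setzen wir t = log(2)/3 ein und erhalten j = -135/2.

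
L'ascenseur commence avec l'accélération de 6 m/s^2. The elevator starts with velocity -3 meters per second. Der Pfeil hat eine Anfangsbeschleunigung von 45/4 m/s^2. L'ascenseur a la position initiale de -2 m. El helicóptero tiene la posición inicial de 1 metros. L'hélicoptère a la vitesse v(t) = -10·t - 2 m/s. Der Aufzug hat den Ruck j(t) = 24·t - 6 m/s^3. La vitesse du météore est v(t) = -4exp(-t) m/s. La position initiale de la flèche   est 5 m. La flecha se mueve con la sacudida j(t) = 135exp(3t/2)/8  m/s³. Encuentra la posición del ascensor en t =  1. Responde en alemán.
Um dies zu lösen, müssen wir 3 Integrale unserer Gleichung für den Ruck j(t) = 24·t - 6 finden. Durch Integration von dem Ruck und Verwendung der Anfangsbedingung a(0) = 6, erhalten wir a(t) = 12·t^2 - 6·t + 6. Die Stammfunktion von der Beschleunigung ist die Geschwindigkeit. Mit v(0) = -3 erhalten wir v(t) = 4·t^3 - 3·t^2 + 6·t - 3. Durch Integration von der Geschwindigkeit und Verwendung der Anfangsbedingung x(0) = -2, erhalten wir x(t) = t^4 - t^3 + 3·t^2 - 3·t - 2. Mit x(t) = t^4 - t^3 + 3·t^2 - 3·t - 2 und Einsetzen von t = 1, finden wir x = -2.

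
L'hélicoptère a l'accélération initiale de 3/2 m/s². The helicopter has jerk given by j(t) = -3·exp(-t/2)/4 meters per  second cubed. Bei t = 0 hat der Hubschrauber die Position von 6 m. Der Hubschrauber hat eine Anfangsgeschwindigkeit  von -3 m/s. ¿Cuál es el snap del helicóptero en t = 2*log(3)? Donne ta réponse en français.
Pour résoudre ceci, nous devons prendre 1 dérivée de notre équation du jerk j(t) = -3·exp(-t/2)/4. La dérivée du jerk donne le snap: s(t) = 3·exp(-t/2)/8. De l'équation du snap s(t) = 3·exp(-t/2)/8, nous substituons t = 2*log(3) pour obtenir s = 1/8.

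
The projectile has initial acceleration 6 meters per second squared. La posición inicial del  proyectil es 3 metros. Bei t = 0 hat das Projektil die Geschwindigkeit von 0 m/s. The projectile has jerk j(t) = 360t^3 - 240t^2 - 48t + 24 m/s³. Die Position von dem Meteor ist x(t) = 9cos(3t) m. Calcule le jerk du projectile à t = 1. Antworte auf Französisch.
De l'équation du jerk j(t) = 360·t^3 - 240·t^2 - 48·t + 24, nous substituons t = 1 pour obtenir j = 96.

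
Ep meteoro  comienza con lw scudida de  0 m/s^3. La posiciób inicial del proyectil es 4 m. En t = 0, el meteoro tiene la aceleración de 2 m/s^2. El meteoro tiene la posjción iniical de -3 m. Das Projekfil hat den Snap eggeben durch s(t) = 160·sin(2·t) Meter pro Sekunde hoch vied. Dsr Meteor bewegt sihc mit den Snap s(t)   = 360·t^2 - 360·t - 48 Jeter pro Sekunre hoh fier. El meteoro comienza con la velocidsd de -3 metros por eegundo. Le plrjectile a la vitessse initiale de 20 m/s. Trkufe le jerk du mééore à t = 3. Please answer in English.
To solve this, we need to take 1 antiderivative of our snap equation s(t) = 360·t^2 - 360·t - 48. Integrating snap and using the initial condition j(0) = 0, we get j(t) = 12·t·(10·t^2 - 15·t - 4). We have jerk j(t) = 12·t·(10·t^2 - 15·t - 4). Substituting t = 3: j(3) = 1476.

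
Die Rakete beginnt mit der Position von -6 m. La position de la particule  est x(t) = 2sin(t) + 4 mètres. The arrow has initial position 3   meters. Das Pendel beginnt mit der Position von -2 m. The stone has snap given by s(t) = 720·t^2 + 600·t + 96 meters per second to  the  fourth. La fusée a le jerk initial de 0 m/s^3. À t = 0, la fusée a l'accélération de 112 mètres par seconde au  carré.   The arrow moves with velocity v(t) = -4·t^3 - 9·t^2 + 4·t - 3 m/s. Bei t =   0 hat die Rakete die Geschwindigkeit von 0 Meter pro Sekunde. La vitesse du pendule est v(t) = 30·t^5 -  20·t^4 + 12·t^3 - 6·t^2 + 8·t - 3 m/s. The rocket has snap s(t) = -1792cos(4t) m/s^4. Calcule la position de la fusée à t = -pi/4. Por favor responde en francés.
Pour résoudre ceci, nous devons prendre 4 intégrales de notre équation du snap s(t) = -1792·cos(4·t). En intégrant le snap et en utilisant la condition initiale j(0) = 0, nous obtenons j(t) = -448·sin(4·t). La primitive du jerk est l'accélération. En utilisant a(0) = 112, nous obtenons a(t) = 112·cos(4·t). En prenant ∫a(t)dt et en appliquant v(0) = 0, nous trouvons v(t) = 28·sin(4·t). La primitive de la vitesse, avec x(0) = -6, donne la position: x(t) = 1 - 7·cos(4·t). Nous avons la position x(t) = 1 - 7·cos(4·t). En substituant t = -pi/4: x(-pi/4) = 8.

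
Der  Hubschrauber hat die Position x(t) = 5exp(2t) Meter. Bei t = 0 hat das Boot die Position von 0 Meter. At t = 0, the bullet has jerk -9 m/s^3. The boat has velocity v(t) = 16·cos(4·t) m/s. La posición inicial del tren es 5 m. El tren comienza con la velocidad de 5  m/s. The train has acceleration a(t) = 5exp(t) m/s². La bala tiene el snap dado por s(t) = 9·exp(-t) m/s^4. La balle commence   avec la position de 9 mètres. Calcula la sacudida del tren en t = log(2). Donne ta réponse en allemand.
Um dies zu lösen, müssen wir 1 Ableitung unserer Gleichung für die Beschleunigung a(t) = 5·exp(t) nehmen. Durch Ableiten von der Beschleunigung erhalten wir den Ruck: j(t) = 5·exp(t). Mit j(t) = 5·exp(t) und Einsetzen von t = log(2), finden wir j = 10.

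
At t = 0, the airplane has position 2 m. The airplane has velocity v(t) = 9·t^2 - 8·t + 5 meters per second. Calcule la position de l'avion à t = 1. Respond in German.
Um dies zu lösen, müssen wir 1 Stammfunktion unserer Gleichung für die Geschwindigkeit v(t) = 9·t^2 - 8·t + 5 finden. Mit ∫v(t)dt und Anwendung von x(0) = 2, finden wir x(t) = 3·t^3 - 4·t^2 + 5·t + 2. Wir haben die Position x(t) = 3·t^3 - 4·t^2 + 5·t + 2. Durch Einsetzen von t = 1: x(1) = 6.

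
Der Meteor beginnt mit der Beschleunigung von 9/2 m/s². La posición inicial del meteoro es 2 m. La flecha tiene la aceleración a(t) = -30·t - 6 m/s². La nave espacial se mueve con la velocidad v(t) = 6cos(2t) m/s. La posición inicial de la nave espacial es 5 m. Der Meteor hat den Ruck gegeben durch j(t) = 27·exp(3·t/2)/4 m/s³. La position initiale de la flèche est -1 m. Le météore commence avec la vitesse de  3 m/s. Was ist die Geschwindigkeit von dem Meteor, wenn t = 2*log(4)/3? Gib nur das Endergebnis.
Die Geschwindigkeit bei t = 2*log(4)/3 ist v = 12.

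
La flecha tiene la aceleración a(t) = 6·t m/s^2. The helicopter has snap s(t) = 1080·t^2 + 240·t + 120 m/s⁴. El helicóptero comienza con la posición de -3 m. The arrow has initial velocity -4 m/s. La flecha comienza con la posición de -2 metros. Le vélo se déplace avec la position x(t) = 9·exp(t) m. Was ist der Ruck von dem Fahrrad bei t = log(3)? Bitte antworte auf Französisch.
Nous devons dériver notre équation de la position x(t) = 9·exp(t) 3 fois. En dérivant la position, nous obtenons la vitesse: v(t) = 9·exp(t). En prenant d/dt de v(t), nous trouvons a(t) = 9·exp(t). La dérivée de l'accélération donne le jerk: j(t) = 9·exp(t). En utilisant j(t) = 9·exp(t) et en substituant t = log(3), nous trouvons j = 27.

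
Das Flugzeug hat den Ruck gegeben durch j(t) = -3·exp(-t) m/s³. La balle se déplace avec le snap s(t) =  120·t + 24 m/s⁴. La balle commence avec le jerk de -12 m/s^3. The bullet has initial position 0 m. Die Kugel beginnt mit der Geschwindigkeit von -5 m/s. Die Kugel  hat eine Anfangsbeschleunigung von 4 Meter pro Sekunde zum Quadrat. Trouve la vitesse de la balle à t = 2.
Nous devons trouver la primitive de notre équation du snap s(t) = 120·t + 24 3 fois. En intégrant le snap et en utilisant la condition initiale j(0) = -12, nous obtenons j(t) = 60·t^2 + 24·t - 12. La primitive du jerk est l'accélération. En utilisant a(0) = 4, nous obtenons a(t) = 20·t^3 + 12·t^2 - 12·t + 4. En intégrant l'accélération et en utilisant la condition initiale v(0) = -5, nous obtenons v(t) = 5·t^4 + 4·t^3 - 6·t^2 + 4·t - 5. De l'équation de la vitesse v(t) = 5·t^4 + 4·t^3 - 6·t^2 + 4·t - 5, nous substituons t = 2 pour obtenir v = 91.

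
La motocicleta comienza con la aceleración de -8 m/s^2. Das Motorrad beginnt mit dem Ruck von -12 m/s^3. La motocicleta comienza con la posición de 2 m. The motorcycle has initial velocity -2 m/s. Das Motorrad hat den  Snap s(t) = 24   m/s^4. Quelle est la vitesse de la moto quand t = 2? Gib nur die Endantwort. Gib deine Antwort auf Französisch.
v(2) = -10.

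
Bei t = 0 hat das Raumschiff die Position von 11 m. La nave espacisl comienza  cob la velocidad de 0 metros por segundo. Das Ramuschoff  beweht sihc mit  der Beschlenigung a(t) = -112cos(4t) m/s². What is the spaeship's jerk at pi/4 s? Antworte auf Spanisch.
Partiendo de la aceleración a(t) = -112·cos(4·t), tomamos 1 derivada. Tomando d/dt de a(t), encontramos j(t) = 448·sin(4·t). Usando j(t) = 448·sin(4·t) y sustituyendo t = pi/4, encontramos j = 0.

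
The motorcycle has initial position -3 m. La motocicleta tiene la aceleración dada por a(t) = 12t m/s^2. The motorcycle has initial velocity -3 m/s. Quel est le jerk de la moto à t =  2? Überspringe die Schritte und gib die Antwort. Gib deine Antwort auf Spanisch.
La sacudida en t = 2 es j = 12.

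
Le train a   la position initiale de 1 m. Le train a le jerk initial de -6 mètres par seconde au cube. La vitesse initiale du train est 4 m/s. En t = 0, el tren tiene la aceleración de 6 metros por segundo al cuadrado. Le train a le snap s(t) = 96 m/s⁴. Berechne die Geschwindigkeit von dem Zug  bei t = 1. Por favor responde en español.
Partiendo del snap s(t) = 96, tomamos 3 integrales. La antiderivada del snap es la sacudida. Usando j(0) = -6, obtenemos j(t) = 96·t - 6. La integral de la sacudida, con a(0) = 6, da la aceleración: a(t) = 48·t^2 - 6·t + 6. La antiderivada de la aceleración es la velocidad. Usando v(0) = 4, obtenemos v(t) = 16·t^3 - 3·t^2 + 6·t + 4. Usando v(t) = 16·t^3 - 3·t^2 + 6·t + 4 y sustituyendo t = 1, encontramos v = 23.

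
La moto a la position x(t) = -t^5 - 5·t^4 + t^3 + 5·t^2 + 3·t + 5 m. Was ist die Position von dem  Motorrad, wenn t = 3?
Aus der Gleichung für die Position x(t) = -t^5 - 5·t^4 + t^3 + 5·t^2 + 3·t + 5, setzen wir t = 3 ein und erhalten x = -562.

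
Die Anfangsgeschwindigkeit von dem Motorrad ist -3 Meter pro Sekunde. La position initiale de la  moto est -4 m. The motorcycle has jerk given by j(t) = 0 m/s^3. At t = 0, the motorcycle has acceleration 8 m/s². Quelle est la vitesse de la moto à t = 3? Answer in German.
Wir müssen das Integral unserer Gleichung für den Ruck j(t) = 0 2-mal finden. Das Integral von dem Ruck, mit a(0) = 8, ergibt die Beschleunigung: a(t) = 8. Die Stammfunktion von der Beschleunigung ist die Geschwindigkeit. Mit v(0) = -3 erhalten wir v(t) = 8·t - 3. Wir haben die Geschwindigkeit v(t) = 8·t - 3. Durch Einsetzen von t = 3: v(3) = 21.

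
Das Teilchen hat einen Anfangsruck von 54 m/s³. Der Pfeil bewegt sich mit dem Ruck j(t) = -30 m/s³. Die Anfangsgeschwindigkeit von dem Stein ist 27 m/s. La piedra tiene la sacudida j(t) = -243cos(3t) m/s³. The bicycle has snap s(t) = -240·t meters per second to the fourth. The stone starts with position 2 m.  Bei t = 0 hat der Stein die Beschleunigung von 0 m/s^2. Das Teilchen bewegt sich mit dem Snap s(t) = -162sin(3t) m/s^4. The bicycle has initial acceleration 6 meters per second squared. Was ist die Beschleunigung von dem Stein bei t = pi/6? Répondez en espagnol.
Para resolver esto, necesitamos tomar 1 integral de nuestra ecuación de la sacudida j(t) = -243·cos(3·t). Tomando ∫j(t)dt y aplicando a(0) = 0, encontramos a(t) = -81·sin(3·t). Tenemos la aceleración a(t) = -81·sin(3·t). Sustituyendo t = pi/6: a(pi/6) = -81.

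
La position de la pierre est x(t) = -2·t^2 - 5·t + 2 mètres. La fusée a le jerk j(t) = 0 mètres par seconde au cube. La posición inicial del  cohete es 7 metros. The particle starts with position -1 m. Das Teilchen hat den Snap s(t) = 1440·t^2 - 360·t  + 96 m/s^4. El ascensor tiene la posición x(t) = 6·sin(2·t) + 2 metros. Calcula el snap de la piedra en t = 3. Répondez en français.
En partant de la position x(t) = -2·t^2 - 5·t + 2, nous prenons 4 dérivées. En dérivant la position, nous obtenons la vitesse: v(t) = -4·t - 5. La dérivée de la vitesse donne l'accélération: a(t) = -4. En prenant d/dt de a(t), nous trouvons j(t) = 0. La dérivée du jerk donne le snap: s(t) = 0. Nous avons le snap s(t) = 0. En substituant t = 3: s(3) = 0.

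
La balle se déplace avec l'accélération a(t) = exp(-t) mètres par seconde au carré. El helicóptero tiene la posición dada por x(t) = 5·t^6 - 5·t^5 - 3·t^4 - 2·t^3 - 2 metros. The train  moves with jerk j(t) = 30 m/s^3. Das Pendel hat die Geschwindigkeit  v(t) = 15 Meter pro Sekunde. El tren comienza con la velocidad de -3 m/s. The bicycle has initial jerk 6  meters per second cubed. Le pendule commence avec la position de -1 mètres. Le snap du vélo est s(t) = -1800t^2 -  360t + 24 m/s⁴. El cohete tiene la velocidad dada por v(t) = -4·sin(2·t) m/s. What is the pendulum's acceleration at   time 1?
To solve this, we need to take 1 derivative of our velocity equation v(t) = 15. Taking d/dt of v(t), we find a(t) = 0. We have acceleration a(t) = 0. Substituting t = 1: a(1) = 0.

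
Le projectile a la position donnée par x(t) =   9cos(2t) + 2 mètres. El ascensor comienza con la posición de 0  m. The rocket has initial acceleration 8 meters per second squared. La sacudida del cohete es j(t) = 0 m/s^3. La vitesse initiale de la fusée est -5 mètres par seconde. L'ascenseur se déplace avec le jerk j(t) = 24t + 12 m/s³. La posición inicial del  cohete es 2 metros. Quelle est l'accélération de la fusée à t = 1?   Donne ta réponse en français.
Nous devons intégrer notre équation du jerk j(t) = 0 1 fois. La primitive du jerk, avec a(0) = 8, donne l'accélération: a(t) = 8. Nous avons l'accélération a(t) = 8. En substituant t = 1: a(1) = 8.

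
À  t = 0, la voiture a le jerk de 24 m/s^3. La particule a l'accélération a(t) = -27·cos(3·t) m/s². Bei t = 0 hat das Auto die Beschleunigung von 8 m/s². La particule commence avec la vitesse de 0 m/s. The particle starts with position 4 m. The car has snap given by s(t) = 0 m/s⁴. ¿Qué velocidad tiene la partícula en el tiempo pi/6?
Partiendo de la aceleración a(t) = -27·cos(3·t), tomamos 1 antiderivada. La antiderivada de la aceleración es la velocidad. Usando v(0) = 0, obtenemos v(t) = -9·sin(3·t). Usando v(t) = -9·sin(3·t) y sustituyendo t = pi/6, encontramos v = -9.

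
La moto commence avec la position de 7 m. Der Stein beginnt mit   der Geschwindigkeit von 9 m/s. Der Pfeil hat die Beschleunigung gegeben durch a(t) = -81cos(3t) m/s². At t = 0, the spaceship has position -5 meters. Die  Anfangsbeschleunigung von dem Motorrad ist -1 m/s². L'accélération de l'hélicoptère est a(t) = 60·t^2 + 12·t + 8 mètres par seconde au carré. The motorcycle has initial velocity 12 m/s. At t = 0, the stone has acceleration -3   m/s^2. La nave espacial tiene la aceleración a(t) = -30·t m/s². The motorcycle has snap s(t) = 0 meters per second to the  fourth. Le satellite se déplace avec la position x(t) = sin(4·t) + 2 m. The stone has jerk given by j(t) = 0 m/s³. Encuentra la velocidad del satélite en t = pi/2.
Debemos derivar nuestra ecuación de la posición x(t) = sin(4·t) + 2 1 vez. Tomando d/dt de x(t), encontramos v(t) = 4·cos(4·t). De la ecuación de la velocidad v(t) = 4·cos(4·t), sustituimos t = pi/2 para obtener v = 4.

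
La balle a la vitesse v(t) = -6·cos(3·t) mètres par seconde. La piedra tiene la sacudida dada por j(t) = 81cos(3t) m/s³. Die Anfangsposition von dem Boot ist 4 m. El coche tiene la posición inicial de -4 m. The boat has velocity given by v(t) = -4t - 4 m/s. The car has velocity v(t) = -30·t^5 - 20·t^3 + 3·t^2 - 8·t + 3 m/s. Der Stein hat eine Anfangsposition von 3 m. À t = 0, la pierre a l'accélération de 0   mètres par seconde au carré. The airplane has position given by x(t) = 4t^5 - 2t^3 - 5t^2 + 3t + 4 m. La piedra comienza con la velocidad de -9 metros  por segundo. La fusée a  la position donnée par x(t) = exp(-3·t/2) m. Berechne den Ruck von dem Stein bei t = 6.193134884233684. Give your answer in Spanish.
De la ecuación de la sacudida j(t) = 81·cos(3·t), sustituimos t = 6.193134884233684 para obtener j = 78.0621735119856.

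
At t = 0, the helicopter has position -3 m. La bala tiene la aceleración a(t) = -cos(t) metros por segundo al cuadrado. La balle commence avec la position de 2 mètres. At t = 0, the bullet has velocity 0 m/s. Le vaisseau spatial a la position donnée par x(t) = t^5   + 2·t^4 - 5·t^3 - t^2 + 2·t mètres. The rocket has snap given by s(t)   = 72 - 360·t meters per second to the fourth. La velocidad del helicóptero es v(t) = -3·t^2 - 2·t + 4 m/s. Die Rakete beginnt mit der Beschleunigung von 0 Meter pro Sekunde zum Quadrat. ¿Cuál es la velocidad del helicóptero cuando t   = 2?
De la ecuación de la velocidad v(t) = -3·t^2 - 2·t + 4, sustituimos t = 2 para obtener v = -12.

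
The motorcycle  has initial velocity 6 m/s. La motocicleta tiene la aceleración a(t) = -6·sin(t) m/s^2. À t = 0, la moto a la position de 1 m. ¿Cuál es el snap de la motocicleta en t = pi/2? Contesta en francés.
Nous devons dériver notre équation de l'accélération a(t) = -6·sin(t) 2 fois. La dérivée de l'accélération donne le jerk: j(t) = -6·cos(t). La dérivée du jerk donne le snap: s(t) = 6·sin(t). En utilisant s(t) = 6·sin(t) et en substituant t = pi/2, nous trouvons s = 6.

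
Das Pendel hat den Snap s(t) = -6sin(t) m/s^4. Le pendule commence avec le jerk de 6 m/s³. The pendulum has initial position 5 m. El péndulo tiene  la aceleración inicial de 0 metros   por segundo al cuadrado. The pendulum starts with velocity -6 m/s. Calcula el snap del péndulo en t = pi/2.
Tenemos el snap s(t) = -6·sin(t). Sustituyendo t = pi/2: s(pi/2) = -6.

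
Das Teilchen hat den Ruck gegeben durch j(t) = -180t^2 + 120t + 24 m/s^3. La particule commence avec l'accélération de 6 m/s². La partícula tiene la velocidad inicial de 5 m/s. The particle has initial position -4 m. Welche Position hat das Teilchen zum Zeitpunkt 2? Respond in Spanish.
Necesitamos integrar nuestra ecuación de la sacudida j(t) = -180·t^2 + 120·t + 24 3 veces. Integrando la sacudida y usando la condición inicial a(0) = 6, obtenemos a(t) = -60·t^3 + 60·t^2 + 24·t + 6. Tomando ∫a(t)dt y aplicando v(0) = 5, encontramos v(t) = -15·t^4 + 20·t^3 + 12·t^2 + 6·t + 5. La integral de la velocidad es la posición. Usando x(0) = -4, obtenemos x(t) = -3·t^5 + 5·t^4 + 4·t^3 + 3·t^2 + 5·t - 4. Usando x(t) = -3·t^5 + 5·t^4 + 4·t^3 + 3·t^2 + 5·t - 4 y sustituyendo t = 2, encontramos x = 34.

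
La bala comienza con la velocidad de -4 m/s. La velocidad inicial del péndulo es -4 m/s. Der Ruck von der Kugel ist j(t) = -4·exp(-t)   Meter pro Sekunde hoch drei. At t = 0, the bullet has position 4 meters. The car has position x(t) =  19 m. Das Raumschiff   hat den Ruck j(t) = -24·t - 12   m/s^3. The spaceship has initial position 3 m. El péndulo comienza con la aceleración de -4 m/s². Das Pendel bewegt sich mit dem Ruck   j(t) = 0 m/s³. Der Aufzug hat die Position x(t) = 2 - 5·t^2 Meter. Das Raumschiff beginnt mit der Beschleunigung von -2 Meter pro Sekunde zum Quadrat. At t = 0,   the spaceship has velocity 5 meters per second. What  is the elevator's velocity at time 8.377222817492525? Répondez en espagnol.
Partiendo de la posición x(t) = 2 - 5·t^2, tomamos 1 derivada. La derivada de la posición da la velocidad: v(t) = -10·t. De la ecuación de la velocidad v(t) = -10·t, sustituimos t = 8.377222817492525 para obtener v = -83.7722281749252.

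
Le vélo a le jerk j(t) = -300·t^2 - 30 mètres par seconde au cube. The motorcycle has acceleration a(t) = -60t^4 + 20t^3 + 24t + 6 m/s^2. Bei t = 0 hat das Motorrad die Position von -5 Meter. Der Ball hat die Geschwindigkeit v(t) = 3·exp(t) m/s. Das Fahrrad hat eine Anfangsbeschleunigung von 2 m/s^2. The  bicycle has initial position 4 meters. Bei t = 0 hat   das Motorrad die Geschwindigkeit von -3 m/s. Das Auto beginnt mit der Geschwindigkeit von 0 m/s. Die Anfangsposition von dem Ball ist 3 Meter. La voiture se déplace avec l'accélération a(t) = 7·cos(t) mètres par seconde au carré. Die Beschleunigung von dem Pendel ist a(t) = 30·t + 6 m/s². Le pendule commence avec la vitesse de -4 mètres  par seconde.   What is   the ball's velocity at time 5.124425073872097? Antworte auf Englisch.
Using v(t) = 3·exp(t) and substituting t = 5.124425073872097, we find v = 504.232445197774.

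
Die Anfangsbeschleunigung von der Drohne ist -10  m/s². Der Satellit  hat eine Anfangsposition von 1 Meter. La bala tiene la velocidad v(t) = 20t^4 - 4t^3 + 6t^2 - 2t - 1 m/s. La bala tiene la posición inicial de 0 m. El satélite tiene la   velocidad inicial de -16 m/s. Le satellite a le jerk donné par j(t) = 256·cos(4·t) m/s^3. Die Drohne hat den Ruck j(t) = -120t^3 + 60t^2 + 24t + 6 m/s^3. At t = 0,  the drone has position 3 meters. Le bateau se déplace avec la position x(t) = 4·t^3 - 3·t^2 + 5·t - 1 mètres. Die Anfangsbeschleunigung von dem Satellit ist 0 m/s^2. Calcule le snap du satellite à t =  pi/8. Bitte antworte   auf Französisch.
Pour résoudre ceci, nous devons prendre 1 dérivée de notre équation du jerk j(t) = 256·cos(4·t). En dérivant le jerk, nous obtenons le snap: s(t) = -1024·sin(4·t). De l'équation du snap s(t) = -1024·sin(4·t), nous substituons t = pi/8 pour obtenir s = -1024.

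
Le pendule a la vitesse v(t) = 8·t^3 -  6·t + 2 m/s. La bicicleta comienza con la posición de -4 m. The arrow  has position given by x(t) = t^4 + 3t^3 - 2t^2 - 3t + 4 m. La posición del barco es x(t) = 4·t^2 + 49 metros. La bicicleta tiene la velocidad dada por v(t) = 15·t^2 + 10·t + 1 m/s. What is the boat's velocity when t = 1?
Starting from position x(t) = 4·t^2 + 49, we take 1 derivative. Taking d/dt of x(t), we find v(t) = 8·t. From the given velocity equation v(t) = 8·t, we substitute t = 1 to get v = 8.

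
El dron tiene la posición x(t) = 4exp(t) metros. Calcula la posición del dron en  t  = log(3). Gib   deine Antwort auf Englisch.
From the given position equation x(t) = 4·exp(t), we substitute t = log(3) to get x = 12.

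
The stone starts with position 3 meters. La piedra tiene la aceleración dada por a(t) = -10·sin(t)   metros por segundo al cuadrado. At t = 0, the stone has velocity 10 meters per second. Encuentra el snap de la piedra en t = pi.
Partiendo de la aceleración a(t) = -10·sin(t), tomamos 2 derivadas. Tomando d/dt de a(t), encontramos j(t) = -10·cos(t). Tomando d/dt de j(t), encontramos s(t) = 10·sin(t). De la ecuación del snap s(t) = 10·sin(t), sustituimos t = pi para obtener s = 0.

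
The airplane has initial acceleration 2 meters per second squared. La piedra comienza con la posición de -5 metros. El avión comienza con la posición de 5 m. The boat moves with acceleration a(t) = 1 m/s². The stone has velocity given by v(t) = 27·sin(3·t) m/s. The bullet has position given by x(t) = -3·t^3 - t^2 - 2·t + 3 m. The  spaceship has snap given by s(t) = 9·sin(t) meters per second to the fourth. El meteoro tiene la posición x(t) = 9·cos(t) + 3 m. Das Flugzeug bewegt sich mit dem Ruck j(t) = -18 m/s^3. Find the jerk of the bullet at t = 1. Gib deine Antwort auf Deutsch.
Um dies zu lösen, müssen wir 3 Ableitungen unserer Gleichung für die Position x(t) = -3·t^3 - t^2 - 2·t + 3 nehmen. Durch Ableiten von der Position erhalten wir die Geschwindigkeit: v(t) = -9·t^2 - 2·t - 2. Die Ableitung von der Geschwindigkeit ergibt die Beschleunigung: a(t) = -18·t - 2. Mit d/dt von a(t) finden wir j(t) = -18. Wir haben den Ruck j(t) = -18. Durch Einsetzen von t = 1: j(1) = -18.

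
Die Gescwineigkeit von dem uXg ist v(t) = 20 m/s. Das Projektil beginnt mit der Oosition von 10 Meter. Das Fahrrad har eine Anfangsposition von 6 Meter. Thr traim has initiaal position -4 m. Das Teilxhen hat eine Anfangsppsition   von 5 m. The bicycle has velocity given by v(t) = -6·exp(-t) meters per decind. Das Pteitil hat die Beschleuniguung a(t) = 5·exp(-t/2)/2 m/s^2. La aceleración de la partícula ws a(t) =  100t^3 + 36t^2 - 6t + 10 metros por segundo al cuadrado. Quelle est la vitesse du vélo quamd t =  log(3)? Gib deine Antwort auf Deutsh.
Mit v(t) = -6·exp(-t) und Einsetzen von t = log(3), finden wir v = -2.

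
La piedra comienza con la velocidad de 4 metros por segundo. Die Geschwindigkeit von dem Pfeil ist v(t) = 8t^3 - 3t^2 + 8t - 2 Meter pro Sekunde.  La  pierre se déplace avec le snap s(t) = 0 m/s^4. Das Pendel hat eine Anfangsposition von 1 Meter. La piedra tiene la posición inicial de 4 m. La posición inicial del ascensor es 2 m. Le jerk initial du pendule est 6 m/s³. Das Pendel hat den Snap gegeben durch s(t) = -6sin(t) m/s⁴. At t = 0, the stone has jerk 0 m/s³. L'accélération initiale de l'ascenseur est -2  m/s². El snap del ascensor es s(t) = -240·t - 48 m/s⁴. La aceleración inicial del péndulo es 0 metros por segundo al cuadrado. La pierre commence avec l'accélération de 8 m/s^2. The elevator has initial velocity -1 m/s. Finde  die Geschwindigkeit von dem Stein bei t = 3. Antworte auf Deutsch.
Wir müssen unsere Gleichung für den Snap s(t) = 0 3-mal integrieren. Die Stammfunktion von dem Snap, mit j(0) = 0, ergibt den Ruck: j(t) = 0. Das Integral von dem Ruck ist die Beschleunigung. Mit a(0) = 8 erhalten wir a(t) = 8. Die Stammfunktion von der Beschleunigung ist die Geschwindigkeit. Mit v(0) = 4 erhalten wir v(t) = 8·t + 4. Mit v(t) = 8·t + 4 und Einsetzen von t = 3, finden wir v = 28.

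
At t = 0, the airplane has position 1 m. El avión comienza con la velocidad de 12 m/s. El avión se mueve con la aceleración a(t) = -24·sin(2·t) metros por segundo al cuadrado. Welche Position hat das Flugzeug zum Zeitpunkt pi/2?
Wir müssen die Stammfunktion unserer Gleichung für die Beschleunigung a(t) = -24·sin(2·t) 2-mal finden. Durch Integration von der Beschleunigung und Verwendung der Anfangsbedingung v(0) = 12, erhalten wir v(t) = 12·cos(2·t). Die Stammfunktion von der Geschwindigkeit ist die Position. Mit x(0) = 1 erhalten wir x(t) = 6·sin(2·t) + 1. Aus der Gleichung für die Position x(t) = 6·sin(2·t) + 1, setzen wir t = pi/2 ein und erhalten x = 1.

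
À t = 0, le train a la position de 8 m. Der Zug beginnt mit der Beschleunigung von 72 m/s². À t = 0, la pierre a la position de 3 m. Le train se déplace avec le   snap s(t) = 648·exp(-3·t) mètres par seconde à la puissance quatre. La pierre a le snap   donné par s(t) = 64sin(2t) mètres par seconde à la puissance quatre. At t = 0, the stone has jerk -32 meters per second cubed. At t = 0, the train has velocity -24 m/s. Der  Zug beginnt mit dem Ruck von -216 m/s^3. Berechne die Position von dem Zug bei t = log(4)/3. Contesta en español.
Para resolver esto, necesitamos tomar 4 antiderivadas de nuestra ecuación del snap s(t) = 648·exp(-3·t). La antiderivada del snap es la sacudida. Usando j(0) = -216, obtenemos j(t) = -216·exp(-3·t). Tomando ∫j(t)dt y aplicando a(0) = 72, encontramos a(t) = 72·exp(-3·t). La integral de la aceleración, con v(0) = -24, da la velocidad: v(t) = -24·exp(-3·t). Integrando la velocidad y usando la condición inicial x(0) = 8, obtenemos x(t) = 8·exp(-3·t). Tenemos la posición x(t) = 8·exp(-3·t). Sustituyendo t = log(4)/3: x(log(4)/3) = 2.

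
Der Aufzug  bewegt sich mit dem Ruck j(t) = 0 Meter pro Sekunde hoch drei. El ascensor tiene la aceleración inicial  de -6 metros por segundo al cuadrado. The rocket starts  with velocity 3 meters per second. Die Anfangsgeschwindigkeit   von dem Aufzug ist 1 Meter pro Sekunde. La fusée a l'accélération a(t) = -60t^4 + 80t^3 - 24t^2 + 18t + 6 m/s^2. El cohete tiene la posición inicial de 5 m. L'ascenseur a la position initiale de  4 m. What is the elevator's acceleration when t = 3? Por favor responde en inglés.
Starting from jerk j(t) = 0, we take 1 integral. Finding the integral of j(t) and using a(0) = -6: a(t) = -6. Using a(t) = -6 and substituting t = 3, we find a = -6.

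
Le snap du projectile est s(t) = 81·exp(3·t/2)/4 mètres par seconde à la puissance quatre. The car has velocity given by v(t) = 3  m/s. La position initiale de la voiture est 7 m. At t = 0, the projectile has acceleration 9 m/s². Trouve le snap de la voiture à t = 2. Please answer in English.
Starting from velocity v(t) = 3, we take 3 derivatives. Taking d/dt of v(t), we find a(t) = 0. Taking d/dt of a(t), we find j(t) = 0. Differentiating jerk, we get snap: s(t) = 0. Using s(t) = 0 and substituting t = 2, we find s = 0.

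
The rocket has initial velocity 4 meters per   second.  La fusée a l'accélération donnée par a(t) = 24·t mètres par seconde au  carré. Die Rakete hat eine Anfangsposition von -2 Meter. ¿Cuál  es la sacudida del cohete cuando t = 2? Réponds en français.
Nous devons dériver notre équation de l'accélération a(t) = 24·t 1 fois. La dérivée de l'accélération donne le jerk: j(t) = 24. En utilisant j(t) = 24 et en substituant t = 2, nous trouvons j = 24.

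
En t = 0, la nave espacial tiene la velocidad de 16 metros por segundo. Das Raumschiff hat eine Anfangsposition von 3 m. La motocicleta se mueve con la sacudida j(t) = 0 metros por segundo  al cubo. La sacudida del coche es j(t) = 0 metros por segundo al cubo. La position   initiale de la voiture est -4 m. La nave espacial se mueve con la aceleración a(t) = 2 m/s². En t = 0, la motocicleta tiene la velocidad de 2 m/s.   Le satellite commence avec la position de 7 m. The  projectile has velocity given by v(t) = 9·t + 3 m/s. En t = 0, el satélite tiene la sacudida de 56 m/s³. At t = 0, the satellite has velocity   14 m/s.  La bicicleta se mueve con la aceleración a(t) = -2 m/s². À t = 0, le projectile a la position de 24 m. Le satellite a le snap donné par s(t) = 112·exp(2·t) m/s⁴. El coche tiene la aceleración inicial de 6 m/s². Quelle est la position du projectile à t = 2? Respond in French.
En partant de la vitesse v(t) = 9·t + 3, nous prenons 1 intégrale. La primitive de la vitesse, avec x(0) = 24, donne la position: x(t) = 9·t^2/2 + 3·t + 24. De l'équation de la position x(t) = 9·t^2/2 + 3·t + 24, nous substituons t = 2 pour obtenir x = 48.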